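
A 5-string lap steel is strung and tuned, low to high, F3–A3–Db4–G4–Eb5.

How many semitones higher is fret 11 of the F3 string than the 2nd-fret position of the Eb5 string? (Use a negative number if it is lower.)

F3 at fret 11 → E4 (MIDI 64); Eb5 at fret 2 → F5 (MIDI 77).
64 − 77 = -13, so the two pitches are 13 semitones apart.

-13 semitones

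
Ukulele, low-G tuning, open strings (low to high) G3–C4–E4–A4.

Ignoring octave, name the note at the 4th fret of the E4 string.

Each fret is one semitone, so E4 + 4 = G#.
(Equivalently spelled Ab.)

G#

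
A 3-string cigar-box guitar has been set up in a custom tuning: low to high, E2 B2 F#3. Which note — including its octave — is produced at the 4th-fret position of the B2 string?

B2 is MIDI 47. Adding 4 gives 51, which is D#3.
(Equivalently spelled Eb3.)

D#3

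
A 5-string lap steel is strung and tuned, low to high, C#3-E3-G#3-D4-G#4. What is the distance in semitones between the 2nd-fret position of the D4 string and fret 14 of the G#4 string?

18 semitones

D4 at fret 2 → E4 (MIDI 64); G#4 at fret 14 → A#5 (MIDI 82).
64 − 82 = -18, so the two pitches are 18 semitones apart, with A#5 the higher.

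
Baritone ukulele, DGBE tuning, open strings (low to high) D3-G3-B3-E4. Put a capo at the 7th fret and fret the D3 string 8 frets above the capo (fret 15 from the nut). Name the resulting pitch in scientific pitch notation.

F4

The capo raises the open D3 by 7 semitones to A3; fretting 8 more gives D3 + 7 + 8 = D3 + 15 semitones = F4.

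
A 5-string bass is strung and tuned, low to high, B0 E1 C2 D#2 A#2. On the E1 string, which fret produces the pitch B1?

7

B1 is 7 semitones above the open E1 (E–F–F#–G–G#–A–A#–B), so it sits at fret 7.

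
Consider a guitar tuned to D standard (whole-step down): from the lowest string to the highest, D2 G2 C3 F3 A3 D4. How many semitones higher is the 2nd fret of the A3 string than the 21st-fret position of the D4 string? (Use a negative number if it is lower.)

-24 semitones

A3 at fret 2 → B3 (MIDI 59); D4 at fret 21 → B5 (MIDI 83).
59 − 83 = -24, so the two pitches are 24 semitones apart.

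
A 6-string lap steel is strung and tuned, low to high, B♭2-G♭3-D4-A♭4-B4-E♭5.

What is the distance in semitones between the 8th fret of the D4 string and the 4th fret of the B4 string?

5 semitones

D4 at fret 8 → B♭4 (MIDI 70); B4 at fret 4 → E♭5 (MIDI 75).
70 − 75 = -5, so the two pitches are 5 semitones apart, with E♭5 the higher.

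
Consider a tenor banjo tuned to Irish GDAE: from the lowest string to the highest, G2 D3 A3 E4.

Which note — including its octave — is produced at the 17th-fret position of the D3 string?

D3 is MIDI 50. Adding 17 gives 67, which is G4.

G4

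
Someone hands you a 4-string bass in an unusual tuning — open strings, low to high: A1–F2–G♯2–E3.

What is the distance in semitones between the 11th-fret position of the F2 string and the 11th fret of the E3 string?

F2 at fret 11 → E3 (MIDI 52); E3 at fret 11 → D♯4 (MIDI 63).
52 − 63 = -11, so the two pitches are 11 semitones apart, with D♯4 the higher.

11 semitones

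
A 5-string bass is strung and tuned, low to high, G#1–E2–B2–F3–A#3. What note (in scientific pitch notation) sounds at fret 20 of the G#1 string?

G#1 is MIDI 32. Adding 20 gives 52, which is E3.

E3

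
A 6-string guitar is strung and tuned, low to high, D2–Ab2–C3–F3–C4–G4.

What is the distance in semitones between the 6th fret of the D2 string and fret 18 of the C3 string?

22 semitones

D2 at fret 6 → Ab2 (MIDI 44); C3 at fret 18 → Gb4 (MIDI 66).
44 − 66 = -22, so the two pitches are 22 semitones apart, with Gb4 the higher.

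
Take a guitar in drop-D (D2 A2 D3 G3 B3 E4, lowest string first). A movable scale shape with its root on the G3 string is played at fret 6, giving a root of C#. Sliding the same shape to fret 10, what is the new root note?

Moving from fret 6 to fret 10 shifts the root by 4 semitones.
C# up 4 semitones is F.

F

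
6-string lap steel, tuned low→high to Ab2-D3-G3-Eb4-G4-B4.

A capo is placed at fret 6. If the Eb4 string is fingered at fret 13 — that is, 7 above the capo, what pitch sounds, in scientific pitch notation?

E5

The capo raises the open Eb4 by 6 semitones to A4; fretting 7 more gives Eb4 + 6 + 7 = Eb4 + 13 semitones = E5.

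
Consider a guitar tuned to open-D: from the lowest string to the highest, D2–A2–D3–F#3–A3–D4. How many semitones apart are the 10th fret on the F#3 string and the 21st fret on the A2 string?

F#3 at fret 10 → E4 (MIDI 64); A2 at fret 21 → F#4 (MIDI 66).
64 − 66 = -2, so the two pitches are 2 semitones apart, with F#4 the higher.

2 semitones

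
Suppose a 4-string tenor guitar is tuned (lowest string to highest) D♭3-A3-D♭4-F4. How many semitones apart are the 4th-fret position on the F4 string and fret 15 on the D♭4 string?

7 semitones

F4 at fret 4 → A4 (MIDI 69); D♭4 at fret 15 → E5 (MIDI 76).
69 − 76 = -7, so the two pitches are 7 semitones apart, with E5 the higher.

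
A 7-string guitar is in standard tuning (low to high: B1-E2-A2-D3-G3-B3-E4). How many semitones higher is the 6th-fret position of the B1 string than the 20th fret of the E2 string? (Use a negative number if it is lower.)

B1 at fret 6 → F2 (MIDI 41); E2 at fret 20 → C4 (MIDI 60).
41 − 60 = -19, so the two pitches are 19 semitones apart.

-19 semitones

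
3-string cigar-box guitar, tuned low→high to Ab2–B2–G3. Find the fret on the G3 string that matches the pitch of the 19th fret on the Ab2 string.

8

Ab2 at fret 19 is Ab2 + 19 semitones = Eb4.
The open G3 string is 11 semitones above the open Ab2, so the same pitch on the G3 string lies at fret 19 − 11 = 8.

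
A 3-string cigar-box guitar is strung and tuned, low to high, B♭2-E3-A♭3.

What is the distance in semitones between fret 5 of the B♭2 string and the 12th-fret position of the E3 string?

B♭2 at fret 5 → E♭3 (MIDI 51); E3 at fret 12 → E4 (MIDI 64).
51 − 64 = -13, so the two pitches are 13 semitones apart, with E4 the higher.

13 semitones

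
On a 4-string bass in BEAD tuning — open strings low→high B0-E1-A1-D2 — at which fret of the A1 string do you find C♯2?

C♯2 is 4 semitones above the open A1 (A–A#–B–C–C#), so it sits at fret 4.

4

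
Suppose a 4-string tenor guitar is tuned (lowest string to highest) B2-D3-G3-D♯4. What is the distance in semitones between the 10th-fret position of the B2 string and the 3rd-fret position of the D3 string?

B2 at fret 10 → A3 (MIDI 57); D3 at fret 3 → F3 (MIDI 53).
57 − 53 = 4, so the two pitches are 4 semitones apart, with A3 the higher.

4 semitones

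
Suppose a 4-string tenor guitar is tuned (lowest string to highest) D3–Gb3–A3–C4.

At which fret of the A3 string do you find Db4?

Db4 is 4 semitones above the open A3 (A–Bb–B–C–Db), so it sits at fret 4.

4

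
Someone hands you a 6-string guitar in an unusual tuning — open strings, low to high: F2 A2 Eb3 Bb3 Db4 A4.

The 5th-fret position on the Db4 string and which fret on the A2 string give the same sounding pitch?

Fret 5 on Db4 is MIDI 61 + 5 = 66 (Gb4). On the A2 string (open MIDI 45), that pitch is 66 − 45 = fret 21.

21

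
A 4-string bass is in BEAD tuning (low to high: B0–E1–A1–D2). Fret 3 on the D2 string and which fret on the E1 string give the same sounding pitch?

13

Fret 3 on D2 is MIDI 38 + 3 = 41 (F2). On the E1 string (open MIDI 28), that pitch is 41 − 28 = fret 13.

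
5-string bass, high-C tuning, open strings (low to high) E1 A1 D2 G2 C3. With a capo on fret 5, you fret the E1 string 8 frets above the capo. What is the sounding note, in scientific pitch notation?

The capo raises the open E1 by 5 semitones to A1; fretting 8 more gives E1 + 5 + 8 = E1 + 13 semitones = F2.

F2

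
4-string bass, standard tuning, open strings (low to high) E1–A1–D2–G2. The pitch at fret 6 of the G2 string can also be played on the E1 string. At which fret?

21

G2 at fret 6 is G2 + 6 semitones = C#3.
The open E1 string is 15 semitones below the open G2, so the same pitch on the E1 string lies at fret 6 + 15 = 21.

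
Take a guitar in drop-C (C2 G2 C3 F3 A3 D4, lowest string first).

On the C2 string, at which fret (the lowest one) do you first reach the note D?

From C2, count semitones up the chromatic scale until reaching D: C–C#–D — 2 steps.

2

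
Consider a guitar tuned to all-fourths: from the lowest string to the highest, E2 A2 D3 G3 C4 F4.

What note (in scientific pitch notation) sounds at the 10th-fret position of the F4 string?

F4 is MIDI 65. Adding 10 gives 75, which is D#5.

D#5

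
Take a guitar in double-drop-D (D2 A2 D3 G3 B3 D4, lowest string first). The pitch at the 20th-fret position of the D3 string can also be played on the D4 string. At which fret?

D3 at fret 20 is D3 + 20 semitones = A#4.
The open D4 string is 12 semitones above the open D3, so the same pitch on the D4 string lies at fret 20 − 12 = 8.

8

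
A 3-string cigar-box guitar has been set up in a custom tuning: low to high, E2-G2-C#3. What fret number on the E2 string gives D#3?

D#3 is 11 semitones above the open E2 (E–F–F#–G–…–C#–D–D#), so it sits at fret 11.

11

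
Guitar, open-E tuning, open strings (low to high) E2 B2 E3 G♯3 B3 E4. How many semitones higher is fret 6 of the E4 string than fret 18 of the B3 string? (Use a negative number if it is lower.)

-7 semitones

E4 at fret 6 → A♯4 (MIDI 70); B3 at fret 18 → F5 (MIDI 77).
70 − 77 = -7, so the two pitches are 7 semitones apart.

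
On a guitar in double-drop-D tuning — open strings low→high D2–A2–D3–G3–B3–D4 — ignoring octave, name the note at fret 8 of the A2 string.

F

The open A2 string plus 8 semitones: A–A#–B–C–C#–D–D#–E–F.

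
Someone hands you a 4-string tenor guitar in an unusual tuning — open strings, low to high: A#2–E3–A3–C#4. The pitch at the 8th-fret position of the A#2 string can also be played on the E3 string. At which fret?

Fret 8 on A#2 is MIDI 46 + 8 = 54 (F#3). On the E3 string (open MIDI 52), that pitch is 54 − 52 = fret 2.

2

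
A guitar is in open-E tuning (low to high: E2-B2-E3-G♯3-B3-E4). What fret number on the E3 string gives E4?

E4 is 12 semitones above the open E3 (E–F–F#–G–…–D–D#–E), so it sits at fret 12.

12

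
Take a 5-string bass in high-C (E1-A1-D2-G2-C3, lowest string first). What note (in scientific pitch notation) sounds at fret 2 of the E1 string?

F#1

Each fret is one semitone, so E1 + 2 = F#1.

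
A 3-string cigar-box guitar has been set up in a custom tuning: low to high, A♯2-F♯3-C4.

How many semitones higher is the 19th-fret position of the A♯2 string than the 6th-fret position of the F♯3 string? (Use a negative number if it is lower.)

5 semitones

A♯2 at fret 19 → F4 (MIDI 65); F♯3 at fret 6 → C4 (MIDI 60).
65 − 60 = 5, so the two pitches are 5 semitones apart.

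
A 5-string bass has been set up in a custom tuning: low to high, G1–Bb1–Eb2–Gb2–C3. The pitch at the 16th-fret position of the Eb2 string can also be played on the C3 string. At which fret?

Eb2 at fret 16 is Eb2 + 16 semitones = G3.
The open C3 string is 9 semitones above the open Eb2, so the same pitch on the C3 string lies at fret 16 − 9 = 7.

7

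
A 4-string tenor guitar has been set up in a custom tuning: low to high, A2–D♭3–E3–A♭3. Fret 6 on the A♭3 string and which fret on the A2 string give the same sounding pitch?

A♭3 at fret 6 is A♭3 + 6 semitones = D4.
The open A2 string is 11 semitones below the open A♭3, so the same pitch on the A2 string lies at fret 6 + 11 = 17.

17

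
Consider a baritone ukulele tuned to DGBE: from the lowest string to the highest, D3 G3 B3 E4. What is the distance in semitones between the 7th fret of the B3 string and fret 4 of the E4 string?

2 semitones

B3 at fret 7 → F#4 (MIDI 66); E4 at fret 4 → G#4 (MIDI 68).
66 − 68 = -2, so the two pitches are 2 semitones apart, with G#4 the higher.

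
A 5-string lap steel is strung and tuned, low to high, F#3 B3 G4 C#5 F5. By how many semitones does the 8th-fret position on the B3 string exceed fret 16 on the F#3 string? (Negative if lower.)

-3 semitones

B3 at fret 8 → G4 (MIDI 67); F#3 at fret 16 → A#4 (MIDI 70).
67 − 70 = -3, so the two pitches are 3 semitones apart.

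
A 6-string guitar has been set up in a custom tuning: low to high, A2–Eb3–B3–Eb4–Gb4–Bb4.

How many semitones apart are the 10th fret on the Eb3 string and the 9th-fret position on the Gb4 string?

14 semitones

Eb3 at fret 10 → Db4 (MIDI 61); Gb4 at fret 9 → Eb5 (MIDI 75).
61 − 75 = -14, so the two pitches are 14 semitones apart, with Eb5 the higher.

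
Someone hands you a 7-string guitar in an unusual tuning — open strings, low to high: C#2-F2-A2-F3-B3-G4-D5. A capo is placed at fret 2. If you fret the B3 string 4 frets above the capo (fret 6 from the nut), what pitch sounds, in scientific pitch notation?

F4

The capo raises the open B3 by 2 semitones to C#4; fretting 4 more gives B3 + 2 + 4 = B3 + 6 semitones = F4.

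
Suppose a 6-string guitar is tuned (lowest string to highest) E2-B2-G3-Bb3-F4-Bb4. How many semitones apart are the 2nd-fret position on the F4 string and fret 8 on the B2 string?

12 semitones

F4 at fret 2 → G4 (MIDI 67); B2 at fret 8 → G3 (MIDI 55).
67 − 55 = 12, so the two pitches are 12 semitones apart, with G4 the higher.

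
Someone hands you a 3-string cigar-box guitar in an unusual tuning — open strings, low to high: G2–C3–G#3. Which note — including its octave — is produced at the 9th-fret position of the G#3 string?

F4

Each fret is one semitone, so G#3 + 9 = F4.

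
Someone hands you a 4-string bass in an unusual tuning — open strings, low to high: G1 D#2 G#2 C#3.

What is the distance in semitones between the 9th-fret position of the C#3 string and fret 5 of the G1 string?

22 semitones

C#3 at fret 9 → A#3 (MIDI 58); G1 at fret 5 → C2 (MIDI 36).
58 − 36 = 22, so the two pitches are 22 semitones apart, with A#3 the higher.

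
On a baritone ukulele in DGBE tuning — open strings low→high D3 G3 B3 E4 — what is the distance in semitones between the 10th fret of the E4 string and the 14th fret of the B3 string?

E4 at fret 10 → D5 (MIDI 74); B3 at fret 14 → C#5 (MIDI 73).
74 − 73 = 1, so the two pitches are 1 semitone apart, with D5 the higher.

1 semitone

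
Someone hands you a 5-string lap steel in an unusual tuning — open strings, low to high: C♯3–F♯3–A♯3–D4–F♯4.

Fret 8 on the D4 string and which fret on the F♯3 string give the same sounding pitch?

D4 at fret 8 is D4 + 8 semitones = A♯4.
The open F♯3 string is 8 semitones below the open D4, so the same pitch on the F♯3 string lies at fret 8 + 8 = 16.

16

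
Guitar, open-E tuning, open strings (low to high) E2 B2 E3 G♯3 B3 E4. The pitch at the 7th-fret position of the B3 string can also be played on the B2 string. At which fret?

B3 at fret 7 is B3 + 7 semitones = F♯4.
The open B2 string is 12 semitones below the open B3, so the same pitch on the B2 string lies at fret 7 + 12 = 19.

19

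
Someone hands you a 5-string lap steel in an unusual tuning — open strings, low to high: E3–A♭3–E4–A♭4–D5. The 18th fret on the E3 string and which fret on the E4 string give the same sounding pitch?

6

Fret 18 on E3 is MIDI 52 + 18 = 70 (B♭4). On the E4 string (open MIDI 64), that pitch is 70 − 64 = fret 6.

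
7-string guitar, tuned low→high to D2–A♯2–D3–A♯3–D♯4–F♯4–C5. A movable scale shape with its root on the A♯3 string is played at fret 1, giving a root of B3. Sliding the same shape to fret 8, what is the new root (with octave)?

Moving from fret 1 to fret 8 shifts the root by 7 semitones.
B3 up 7 semitones is F♯4.

F♯4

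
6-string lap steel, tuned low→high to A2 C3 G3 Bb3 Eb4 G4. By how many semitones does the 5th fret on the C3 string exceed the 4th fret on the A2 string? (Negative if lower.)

C3 at fret 5 → F3 (MIDI 53); A2 at fret 4 → Db3 (MIDI 49).
53 − 49 = 4, so the two pitches are 4 semitones apart.

4 semitones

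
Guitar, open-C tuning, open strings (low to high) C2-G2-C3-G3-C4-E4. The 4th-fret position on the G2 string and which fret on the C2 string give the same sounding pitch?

G2 at fret 4 is G2 + 4 semitones = B2.
The open C2 string is 7 semitones below the open G2, so the same pitch on the C2 string lies at fret 4 + 7 = 11.

11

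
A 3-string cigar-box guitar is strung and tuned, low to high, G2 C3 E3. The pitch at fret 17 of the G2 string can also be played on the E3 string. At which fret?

8

Fret 17 on G2 is MIDI 43 + 17 = 60 (C4). On the E3 string (open MIDI 52), that pitch is 60 − 52 = fret 8.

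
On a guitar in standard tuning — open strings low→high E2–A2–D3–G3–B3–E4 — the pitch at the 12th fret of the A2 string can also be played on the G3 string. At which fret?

2

A2 at fret 12 is A2 + 12 semitones = A3.
The open G3 string is 10 semitones above the open A2, so the same pitch on the G3 string lies at fret 12 − 10 = 2.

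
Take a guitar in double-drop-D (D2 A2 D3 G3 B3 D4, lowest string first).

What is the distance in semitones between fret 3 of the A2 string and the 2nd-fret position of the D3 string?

4 semitones

A2 at fret 3 → C3 (MIDI 48); D3 at fret 2 → E3 (MIDI 52).
48 − 52 = -4, so the two pitches are 4 semitones apart, with E3 the higher.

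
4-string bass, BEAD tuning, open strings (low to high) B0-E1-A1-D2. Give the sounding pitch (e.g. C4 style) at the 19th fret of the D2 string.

Each fret is one semitone, so D2 + 19 = A3.

A3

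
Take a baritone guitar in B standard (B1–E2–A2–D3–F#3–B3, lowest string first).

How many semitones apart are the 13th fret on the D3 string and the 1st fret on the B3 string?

D3 at fret 13 → D#4 (MIDI 63); B3 at fret 1 → C4 (MIDI 60).
63 − 60 = 3, so the two pitches are 3 semitones apart, with D#4 the higher.

3 semitones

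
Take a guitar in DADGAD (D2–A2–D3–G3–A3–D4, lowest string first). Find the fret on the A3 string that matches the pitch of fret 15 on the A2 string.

3

A2 at fret 15 is A2 + 15 semitones = C4.
The open A3 string is 12 semitones above the open A2, so the same pitch on the A3 string lies at fret 15 − 12 = 3.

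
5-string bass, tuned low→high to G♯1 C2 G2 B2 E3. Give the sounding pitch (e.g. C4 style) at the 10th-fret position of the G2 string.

F3

Each fret is one semitone, so G2 + 10 = F3.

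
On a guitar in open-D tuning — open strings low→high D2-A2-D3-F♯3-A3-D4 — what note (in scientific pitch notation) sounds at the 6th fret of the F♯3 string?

Each fret is one semitone, so F♯3 + 6 = C4.

C4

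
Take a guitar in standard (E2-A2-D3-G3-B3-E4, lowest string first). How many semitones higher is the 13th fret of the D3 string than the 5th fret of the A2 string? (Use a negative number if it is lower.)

13 semitones

D3 at fret 13 → D♯4 (MIDI 63); A2 at fret 5 → D3 (MIDI 50).
63 − 50 = 13, so the two pitches are 13 semitones apart.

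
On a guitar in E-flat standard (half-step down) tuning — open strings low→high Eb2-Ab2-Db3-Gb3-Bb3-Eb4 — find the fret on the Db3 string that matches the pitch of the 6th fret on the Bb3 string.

Fret 6 on Bb3 is MIDI 58 + 6 = 64 (E4). On the Db3 string (open MIDI 49), that pitch is 64 − 49 = fret 15.

15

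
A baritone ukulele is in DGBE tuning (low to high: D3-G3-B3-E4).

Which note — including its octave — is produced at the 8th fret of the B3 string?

G4

The open B3 string plus 8 semitones: B–C–C#–D–D#–E–F–F#–G.
The walk passes from B into C once, so the octave number goes from 3 to 4.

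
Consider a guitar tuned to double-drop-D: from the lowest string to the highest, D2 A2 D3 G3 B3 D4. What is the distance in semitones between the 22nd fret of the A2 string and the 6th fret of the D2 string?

23 semitones

A2 at fret 22 → G4 (MIDI 67); D2 at fret 6 → G#2 (MIDI 44).
67 − 44 = 23, so the two pitches are 23 semitones apart, with G4 the higher.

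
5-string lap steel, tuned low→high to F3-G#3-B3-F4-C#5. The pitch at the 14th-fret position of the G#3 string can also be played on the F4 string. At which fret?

5

G#3 at fret 14 is G#3 + 14 semitones = A#4.
The open F4 string is 9 semitones above the open G#3, so the same pitch on the F4 string lies at fret 14 − 9 = 5.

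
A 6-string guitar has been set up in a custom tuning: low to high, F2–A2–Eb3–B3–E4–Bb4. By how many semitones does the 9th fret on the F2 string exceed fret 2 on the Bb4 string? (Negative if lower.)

-22 semitones

F2 at fret 9 → D3 (MIDI 50); Bb4 at fret 2 → C5 (MIDI 72).
50 − 72 = -22, so the two pitches are 22 semitones apart.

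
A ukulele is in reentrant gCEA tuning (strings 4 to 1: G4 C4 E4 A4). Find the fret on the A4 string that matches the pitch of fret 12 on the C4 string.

C4 at fret 12 is C4 + 12 semitones = C5.
The open A4 string is 9 semitones above the open C4, so the same pitch on the A4 string lies at fret 12 − 9 = 3.

3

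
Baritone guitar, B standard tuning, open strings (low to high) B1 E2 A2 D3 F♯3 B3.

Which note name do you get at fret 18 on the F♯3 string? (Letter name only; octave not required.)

F♯3 is MIDI 54. Adding 18 gives 72; 72 mod 12 = 0, i.e. C.

C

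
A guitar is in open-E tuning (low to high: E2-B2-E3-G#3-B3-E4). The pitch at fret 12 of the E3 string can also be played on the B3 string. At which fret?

Fret 12 on E3 is MIDI 52 + 12 = 64 (E4). On the B3 string (open MIDI 59), that pitch is 64 − 59 = fret 5.

5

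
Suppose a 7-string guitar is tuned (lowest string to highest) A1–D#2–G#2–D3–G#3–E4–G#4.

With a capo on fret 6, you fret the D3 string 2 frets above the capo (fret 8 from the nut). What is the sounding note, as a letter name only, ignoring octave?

A#

The capo raises the open D3 by 6 semitones to G#3; fretting 2 more gives D3 + 6 + 2 = D3 + 8 semitones, landing on A#.
(Also written Bb.)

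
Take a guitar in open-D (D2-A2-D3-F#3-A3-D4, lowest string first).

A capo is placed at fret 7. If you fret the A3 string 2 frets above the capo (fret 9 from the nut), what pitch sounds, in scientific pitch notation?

The capo raises the open A3 by 7 semitones to E4; fretting 2 more gives A3 + 7 + 2 = A3 + 9 semitones = F#4.

F#4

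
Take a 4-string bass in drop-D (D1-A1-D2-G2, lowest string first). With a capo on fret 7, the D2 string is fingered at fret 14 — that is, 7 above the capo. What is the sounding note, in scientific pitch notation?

E3

The capo raises the open D2 by 7 semitones to A2; fretting 7 more gives D2 + 7 + 7 = D2 + 14 semitones = E3.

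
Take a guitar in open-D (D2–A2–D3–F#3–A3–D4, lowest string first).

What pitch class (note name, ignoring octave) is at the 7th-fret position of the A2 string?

Each fret is one semitone, so A2 + 7 = E.

E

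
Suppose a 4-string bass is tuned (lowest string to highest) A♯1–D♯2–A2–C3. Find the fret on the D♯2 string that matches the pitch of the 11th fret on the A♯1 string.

A♯1 at fret 11 is A♯1 + 11 semitones = A2.
The open D♯2 string is 5 semitones above the open A♯1, so the same pitch on the D♯2 string lies at fret 11 − 5 = 6.

6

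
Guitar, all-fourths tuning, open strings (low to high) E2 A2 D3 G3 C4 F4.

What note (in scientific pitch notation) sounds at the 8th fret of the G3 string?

Each fret is one semitone, so G3 + 8 = D#4.
(Equivalently spelled Eb4.)

D#4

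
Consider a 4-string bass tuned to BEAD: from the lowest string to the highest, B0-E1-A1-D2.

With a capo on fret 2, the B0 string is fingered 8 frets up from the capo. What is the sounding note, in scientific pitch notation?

A1

The capo raises the open B0 by 2 semitones to C♯1; fretting 8 more gives B0 + 2 + 8 = B0 + 10 semitones = A1.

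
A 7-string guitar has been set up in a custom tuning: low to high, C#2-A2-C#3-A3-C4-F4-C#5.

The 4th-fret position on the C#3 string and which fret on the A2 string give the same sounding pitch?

8

C#3 at fret 4 is C#3 + 4 semitones = F3.
The open A2 string is 4 semitones below the open C#3, so the same pitch on the A2 string lies at fret 4 + 4 = 8.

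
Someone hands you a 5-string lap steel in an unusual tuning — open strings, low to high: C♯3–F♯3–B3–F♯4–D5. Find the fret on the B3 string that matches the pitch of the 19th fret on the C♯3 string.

C♯3 at fret 19 is C♯3 + 19 semitones = G♯4.
The open B3 string is 10 semitones above the open C♯3, so the same pitch on the B3 string lies at fret 19 − 10 = 9.

9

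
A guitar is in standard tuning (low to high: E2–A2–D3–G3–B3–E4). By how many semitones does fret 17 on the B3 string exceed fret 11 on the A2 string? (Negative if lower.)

B3 at fret 17 → E5 (MIDI 76); A2 at fret 11 → G♯3 (MIDI 56).
76 − 56 = 20, so the two pitches are 20 semitones apart.

20 semitones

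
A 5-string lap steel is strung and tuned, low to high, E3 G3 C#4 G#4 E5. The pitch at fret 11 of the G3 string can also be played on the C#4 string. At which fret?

G3 at fret 11 is G3 + 11 semitones = F#4.
The open C#4 string is 6 semitones above the open G3, so the same pitch on the C#4 string lies at fret 11 − 6 = 5.

5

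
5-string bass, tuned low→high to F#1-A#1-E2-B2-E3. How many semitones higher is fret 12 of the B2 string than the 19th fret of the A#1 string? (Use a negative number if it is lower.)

6 semitones

B2 at fret 12 → B3 (MIDI 59); A#1 at fret 19 → F3 (MIDI 53).
59 − 53 = 6, so the two pitches are 6 semitones apart.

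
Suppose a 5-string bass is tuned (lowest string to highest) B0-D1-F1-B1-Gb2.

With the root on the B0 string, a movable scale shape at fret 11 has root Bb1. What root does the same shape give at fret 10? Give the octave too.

A1

Moving from fret 11 to fret 10 shifts the root by -1 semitone.
Bb1 down 1 semitone is A1.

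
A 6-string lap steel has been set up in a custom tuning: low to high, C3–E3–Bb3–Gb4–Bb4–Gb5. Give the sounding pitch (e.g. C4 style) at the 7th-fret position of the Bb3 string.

Each fret is one semitone, so Bb3 + 7 = F4.

F4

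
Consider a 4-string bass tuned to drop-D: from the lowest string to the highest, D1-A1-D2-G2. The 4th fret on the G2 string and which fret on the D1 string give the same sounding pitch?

Fret 4 on G2 is MIDI 43 + 4 = 47 (B2). On the D1 string (open MIDI 26), that pitch is 47 − 26 = fret 21.

21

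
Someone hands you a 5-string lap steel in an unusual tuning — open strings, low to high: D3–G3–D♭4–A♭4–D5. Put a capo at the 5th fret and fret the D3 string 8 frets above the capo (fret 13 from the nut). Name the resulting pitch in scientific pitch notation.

E♭4

The capo raises the open D3 by 5 semitones to G3; fretting 8 more gives D3 + 5 + 8 = D3 + 13 semitones = E♭4.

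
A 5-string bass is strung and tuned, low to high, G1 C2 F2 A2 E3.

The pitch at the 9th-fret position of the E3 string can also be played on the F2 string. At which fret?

20

Fret 9 on E3 is MIDI 52 + 9 = 61 (Db4). On the F2 string (open MIDI 41), that pitch is 61 − 41 = fret 20.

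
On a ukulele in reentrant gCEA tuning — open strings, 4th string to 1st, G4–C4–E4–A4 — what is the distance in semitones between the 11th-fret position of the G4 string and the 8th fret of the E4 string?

6 semitones

G4 at fret 11 → F♯5 (MIDI 78); E4 at fret 8 → C5 (MIDI 72).
78 − 72 = 6, so the two pitches are 6 semitones apart, with F♯5 the higher.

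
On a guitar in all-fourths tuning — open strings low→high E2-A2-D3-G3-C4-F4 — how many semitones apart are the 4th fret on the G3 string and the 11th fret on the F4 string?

17 semitones

G3 at fret 4 → B3 (MIDI 59); F4 at fret 11 → E5 (MIDI 76).
59 − 76 = -17, so the two pitches are 17 semitones apart, with E5 the higher.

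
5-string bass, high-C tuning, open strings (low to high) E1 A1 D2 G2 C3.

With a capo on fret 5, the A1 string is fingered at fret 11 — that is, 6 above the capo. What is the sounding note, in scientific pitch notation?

The capo raises the open A1 by 5 semitones to D2; fretting 6 more gives A1 + 5 + 6 = A1 + 11 semitones = G♯2.

G♯2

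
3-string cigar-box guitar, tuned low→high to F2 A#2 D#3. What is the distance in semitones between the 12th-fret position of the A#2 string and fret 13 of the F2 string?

A#2 at fret 12 → A#3 (MIDI 58); F2 at fret 13 → F#3 (MIDI 54).
58 − 54 = 4, so the two pitches are 4 semitones apart, with A#3 the higher.

4 semitones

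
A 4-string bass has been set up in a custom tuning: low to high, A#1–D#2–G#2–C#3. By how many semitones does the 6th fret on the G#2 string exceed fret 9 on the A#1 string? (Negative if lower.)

G#2 at fret 6 → D3 (MIDI 50); A#1 at fret 9 → G2 (MIDI 43).
50 − 43 = 7, so the two pitches are 7 semitones apart.

7 semitones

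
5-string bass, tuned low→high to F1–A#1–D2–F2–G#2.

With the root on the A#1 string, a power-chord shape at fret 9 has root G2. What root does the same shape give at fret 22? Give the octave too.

G#3

Moving from fret 9 to fret 22 shifts the root by 13 semitones.
G2 up 13 semitones is G#3.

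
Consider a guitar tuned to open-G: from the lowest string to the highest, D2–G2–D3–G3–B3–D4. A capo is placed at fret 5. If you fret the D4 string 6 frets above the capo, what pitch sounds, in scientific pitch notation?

The capo raises the open D4 by 5 semitones to G4; fretting 6 more gives D4 + 5 + 6 = D4 + 11 semitones = C#5.

C#5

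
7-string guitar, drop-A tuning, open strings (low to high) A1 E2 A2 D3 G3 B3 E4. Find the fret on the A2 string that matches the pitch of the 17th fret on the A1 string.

5

Fret 17 on A1 is MIDI 33 + 17 = 50 (D3). On the A2 string (open MIDI 45), that pitch is 50 − 45 = fret 5.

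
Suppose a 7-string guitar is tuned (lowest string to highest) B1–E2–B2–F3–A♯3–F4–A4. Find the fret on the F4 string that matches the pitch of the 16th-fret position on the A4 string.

A4 at fret 16 is A4 + 16 semitones = C♯6.
The open F4 string is 4 semitones below the open A4, so the same pitch on the F4 string lies at fret 16 + 4 = 20.

20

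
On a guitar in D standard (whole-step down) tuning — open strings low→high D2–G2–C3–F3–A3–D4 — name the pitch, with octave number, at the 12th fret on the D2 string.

Each fret is one semitone, so D2 + 12 = D3.

D3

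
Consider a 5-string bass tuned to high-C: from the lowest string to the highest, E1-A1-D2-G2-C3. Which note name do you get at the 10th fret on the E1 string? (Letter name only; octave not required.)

E1 is MIDI 28. Adding 10 gives 38; 38 mod 12 = 2, i.e. D.

D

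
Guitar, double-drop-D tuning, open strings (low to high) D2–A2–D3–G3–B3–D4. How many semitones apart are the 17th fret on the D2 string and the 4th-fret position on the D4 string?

11 semitones

D2 at fret 17 → G3 (MIDI 55); D4 at fret 4 → F#4 (MIDI 66).
55 − 66 = -11, so the two pitches are 11 semitones apart, with F#4 the higher.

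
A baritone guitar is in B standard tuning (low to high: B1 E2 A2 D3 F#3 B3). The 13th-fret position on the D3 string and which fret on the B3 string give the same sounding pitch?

4

Fret 13 on D3 is MIDI 50 + 13 = 63 (D#4). On the B3 string (open MIDI 59), that pitch is 63 − 59 = fret 4.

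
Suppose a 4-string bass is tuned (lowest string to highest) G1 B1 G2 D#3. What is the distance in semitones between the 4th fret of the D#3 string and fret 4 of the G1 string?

20 semitones

D#3 at fret 4 → G3 (MIDI 55); G1 at fret 4 → B1 (MIDI 35).
55 − 35 = 20, so the two pitches are 20 semitones apart, with G3 the higher.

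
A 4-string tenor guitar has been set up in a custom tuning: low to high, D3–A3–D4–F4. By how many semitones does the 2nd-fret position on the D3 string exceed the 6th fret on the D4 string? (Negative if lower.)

D3 at fret 2 → E3 (MIDI 52); D4 at fret 6 → G♯4 (MIDI 68).
52 − 68 = -16, so the two pitches are 16 semitones apart.

-16 semitones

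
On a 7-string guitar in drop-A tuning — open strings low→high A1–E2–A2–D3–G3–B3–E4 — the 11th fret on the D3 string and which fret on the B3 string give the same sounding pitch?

Fret 11 on D3 is MIDI 50 + 11 = 61 (C#4). On the B3 string (open MIDI 59), that pitch is 61 − 59 = fret 2.

2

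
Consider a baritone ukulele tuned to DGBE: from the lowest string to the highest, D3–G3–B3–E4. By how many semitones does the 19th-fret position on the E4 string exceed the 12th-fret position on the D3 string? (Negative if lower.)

E4 at fret 19 → B5 (MIDI 83); D3 at fret 12 → D4 (MIDI 62).
83 − 62 = 21, so the two pitches are 21 semitones apart.

21 semitones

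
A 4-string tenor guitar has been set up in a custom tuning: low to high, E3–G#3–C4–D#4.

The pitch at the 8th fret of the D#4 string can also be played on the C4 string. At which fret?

11

D#4 at fret 8 is D#4 + 8 semitones = B4.
The open C4 string is 3 semitones below the open D#4, so the same pitch on the C4 string lies at fret 8 + 3 = 11.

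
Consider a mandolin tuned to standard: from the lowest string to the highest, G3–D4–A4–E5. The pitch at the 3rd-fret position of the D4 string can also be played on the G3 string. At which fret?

10

Fret 3 on D4 is MIDI 62 + 3 = 65 (F4). On the G3 string (open MIDI 55), that pitch is 65 − 55 = fret 10.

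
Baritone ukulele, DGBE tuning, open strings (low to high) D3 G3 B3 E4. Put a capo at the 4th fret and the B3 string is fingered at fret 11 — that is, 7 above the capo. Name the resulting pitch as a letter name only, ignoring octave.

The capo raises the open B3 by 4 semitones to D#4; fretting 7 more gives B3 + 4 + 7 = B3 + 11 semitones, landing on A#.
(Also written Bb.)

A#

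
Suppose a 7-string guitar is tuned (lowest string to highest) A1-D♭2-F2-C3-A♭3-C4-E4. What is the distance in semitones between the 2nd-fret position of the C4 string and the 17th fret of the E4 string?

19 semitones

C4 at fret 2 → D4 (MIDI 62); E4 at fret 17 → A5 (MIDI 81).
62 − 81 = -19, so the two pitches are 19 semitones apart, with A5 the higher.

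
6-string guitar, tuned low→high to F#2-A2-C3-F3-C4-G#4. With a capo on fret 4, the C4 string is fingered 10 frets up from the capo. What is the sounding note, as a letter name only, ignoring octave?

D

The capo raises the open C4 by 4 semitones to E4; fretting 10 more gives C4 + 4 + 10 = C4 + 14 semitones, landing on D.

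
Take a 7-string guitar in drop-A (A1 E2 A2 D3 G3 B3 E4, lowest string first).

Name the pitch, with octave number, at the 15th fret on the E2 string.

E2 is MIDI 40. Adding 15 gives 55, which is G3.

G3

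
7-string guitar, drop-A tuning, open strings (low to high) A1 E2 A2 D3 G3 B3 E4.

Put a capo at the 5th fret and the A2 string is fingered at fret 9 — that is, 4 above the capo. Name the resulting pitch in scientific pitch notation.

The capo raises the open A2 by 5 semitones to D3; fretting 4 more gives A2 + 5 + 4 = A2 + 9 semitones = F♯3.
(Also written G♭.)

F♯3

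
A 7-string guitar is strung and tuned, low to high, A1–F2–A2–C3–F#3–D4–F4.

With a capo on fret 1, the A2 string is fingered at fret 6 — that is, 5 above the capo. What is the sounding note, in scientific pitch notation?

The capo raises the open A2 by 1 semitone to A#2; fretting 5 more gives A2 + 1 + 5 = A2 + 6 semitones = D#3.

D#3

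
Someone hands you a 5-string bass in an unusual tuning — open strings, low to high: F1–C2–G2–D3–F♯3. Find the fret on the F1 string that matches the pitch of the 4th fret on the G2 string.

Fret 4 on G2 is MIDI 43 + 4 = 47 (B2). On the F1 string (open MIDI 29), that pitch is 47 − 29 = fret 18.

18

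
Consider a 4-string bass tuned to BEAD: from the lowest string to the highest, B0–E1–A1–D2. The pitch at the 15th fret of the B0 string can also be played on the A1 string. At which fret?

5

B0 at fret 15 is B0 + 15 semitones = D2.
The open A1 string is 10 semitones above the open B0, so the same pitch on the A1 string lies at fret 15 − 10 = 5.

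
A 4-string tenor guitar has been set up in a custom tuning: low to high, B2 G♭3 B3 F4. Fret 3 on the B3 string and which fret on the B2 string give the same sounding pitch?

Fret 3 on B3 is MIDI 59 + 3 = 62 (D4). On the B2 string (open MIDI 47), that pitch is 62 − 47 = fret 15.

15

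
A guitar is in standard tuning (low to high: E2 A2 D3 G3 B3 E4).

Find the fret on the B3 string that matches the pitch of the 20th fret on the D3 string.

D3 at fret 20 is D3 + 20 semitones = A#4.
The open B3 string is 9 semitones above the open D3, so the same pitch on the B3 string lies at fret 20 − 9 = 11.

11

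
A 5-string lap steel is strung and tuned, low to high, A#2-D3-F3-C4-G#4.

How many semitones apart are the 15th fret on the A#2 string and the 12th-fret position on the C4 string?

A#2 at fret 15 → C#4 (MIDI 61); C4 at fret 12 → C5 (MIDI 72).
61 − 72 = -11, so the two pitches are 11 semitones apart, with C5 the higher.

11 semitones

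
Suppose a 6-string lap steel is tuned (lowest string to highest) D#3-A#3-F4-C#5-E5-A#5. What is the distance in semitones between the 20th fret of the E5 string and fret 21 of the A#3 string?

17 semitones

E5 at fret 20 → C7 (MIDI 96); A#3 at fret 21 → G5 (MIDI 79).
96 − 79 = 17, so the two pitches are 17 semitones apart, with C7 the higher.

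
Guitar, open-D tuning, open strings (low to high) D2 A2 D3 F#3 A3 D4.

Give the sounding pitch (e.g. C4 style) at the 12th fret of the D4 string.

D5

Each fret is one semitone, so D4 + 12 = D5.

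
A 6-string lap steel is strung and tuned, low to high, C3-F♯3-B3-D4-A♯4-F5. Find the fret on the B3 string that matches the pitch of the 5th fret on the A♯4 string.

A♯4 at fret 5 is A♯4 + 5 semitones = D♯5.
The open B3 string is 11 semitones below the open A♯4, so the same pitch on the B3 string lies at fret 5 + 11 = 16.

16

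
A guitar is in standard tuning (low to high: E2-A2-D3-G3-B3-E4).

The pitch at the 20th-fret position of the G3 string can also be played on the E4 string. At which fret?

11

Fret 20 on G3 is MIDI 55 + 20 = 75 (D#5). On the E4 string (open MIDI 64), that pitch is 75 − 64 = fret 11.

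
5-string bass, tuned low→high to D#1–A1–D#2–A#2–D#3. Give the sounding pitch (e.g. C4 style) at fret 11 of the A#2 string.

A#2 is MIDI 46. Adding 11 gives 57, which is A3.

A3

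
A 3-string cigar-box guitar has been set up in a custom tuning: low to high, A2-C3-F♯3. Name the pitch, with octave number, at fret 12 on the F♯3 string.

F♯4

F♯3 is MIDI 54. Adding 12 gives 66, which is F♯4.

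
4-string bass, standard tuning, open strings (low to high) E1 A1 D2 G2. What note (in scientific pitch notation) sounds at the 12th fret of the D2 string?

D2 is MIDI 38. Adding 12 gives 50, which is D3.

D3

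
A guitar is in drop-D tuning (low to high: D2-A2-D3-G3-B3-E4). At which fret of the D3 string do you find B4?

21

B4 is 21 semitones above the open D3 (D–D#–E–F–…–A–A#–B), so it sits at fret 21.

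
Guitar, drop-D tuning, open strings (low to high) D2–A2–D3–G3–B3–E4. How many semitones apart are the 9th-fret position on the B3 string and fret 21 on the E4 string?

B3 at fret 9 → G♯4 (MIDI 68); E4 at fret 21 → C♯6 (MIDI 85).
68 − 85 = -17, so the two pitches are 17 semitones apart, with C♯6 the higher.

17 semitones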